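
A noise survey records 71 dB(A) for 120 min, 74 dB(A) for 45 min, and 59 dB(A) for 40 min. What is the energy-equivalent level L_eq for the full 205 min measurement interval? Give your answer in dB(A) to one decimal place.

71.2 dB(A)

L_eq = 10·log₁₀[(1/T)·Σ tᵢ·10^(Lᵢ/10)] with T = 205 min.
Σ tᵢ·10^(Lᵢ/10) = 120·10^(71/10) + 45·10^(74/10) + 40·10^(59/10) = 2.673e+09.
L_eq = 10·log₁₀(2.673e+09/205) = 71.15 dB(A).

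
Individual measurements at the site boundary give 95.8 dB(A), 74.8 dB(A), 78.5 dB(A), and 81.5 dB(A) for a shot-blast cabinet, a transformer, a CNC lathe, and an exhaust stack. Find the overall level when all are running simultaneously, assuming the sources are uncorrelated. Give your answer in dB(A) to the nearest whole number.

For uncorrelated sources the intensities add, so convert each level to linear form, sum, and take 10·log₁₀ of the total.
Σ 10^(L/10) = 10^(95.8/10) + 10^(74.8/10) + 10^(78.5/10) + 10^(81.5/10) = 4.044e+09.
L_total = 10·log₁₀(4.044e+09) = 96.07 dB(A).

96 dB(A)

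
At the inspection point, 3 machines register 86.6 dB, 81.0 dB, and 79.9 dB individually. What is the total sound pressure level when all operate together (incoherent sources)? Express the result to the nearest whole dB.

88 dB

For uncorrelated sources the intensities add, so convert each level to linear form, sum, and take 10·log₁₀ of the total.
Σ 10^(L/10) = 10^(86.6/10) + 10^(81.0/10) + 10^(79.9/10) = 6.807e+08.
L_total = 10·log₁₀(6.807e+08) = 88.33 dB.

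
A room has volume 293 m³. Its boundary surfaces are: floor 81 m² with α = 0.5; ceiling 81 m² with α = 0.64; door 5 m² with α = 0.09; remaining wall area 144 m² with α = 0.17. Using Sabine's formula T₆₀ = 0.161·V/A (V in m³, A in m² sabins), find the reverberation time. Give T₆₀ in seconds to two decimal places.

0.40 s

Summing Sᵢαᵢ: 81·0.5 + 81·0.64 + 5·0.09 + 144·0.17 = 117.27 m².
T₆₀ = 0.161·V/A = 0.161·293/117.27 = 0.402 s.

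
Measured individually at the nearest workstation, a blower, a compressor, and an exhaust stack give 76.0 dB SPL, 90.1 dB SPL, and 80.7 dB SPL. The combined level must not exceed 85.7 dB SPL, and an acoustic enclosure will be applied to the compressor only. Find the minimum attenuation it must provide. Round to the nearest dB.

7 dB

Everything except the compressor sums to 10^(76.0/10) + 10^(80.7/10) = 1.573e+08 in linear terms, 81.97 dB SPL.
To meet 85.7 dB SPL overall, the treated compressor may contribute at most 10^(85.7/10) − 1.573e+08 = 2.142e+08, i.e. 83.31 dB SPL.
Required insertion loss = 90.1 − 83.31 = 6.79 dB.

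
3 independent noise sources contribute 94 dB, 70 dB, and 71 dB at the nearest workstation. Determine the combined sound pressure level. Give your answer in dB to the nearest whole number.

For uncorrelated sources the intensities add, so convert each level to linear form, sum, and take 10·log₁₀ of the total.
Σ 10^(L/10) = 10^(94/10) + 10^(70/10) + 10^(71/10) = 2.534e+09.
L_total = 10·log₁₀(2.534e+09) = 94.04 dB.

94 dB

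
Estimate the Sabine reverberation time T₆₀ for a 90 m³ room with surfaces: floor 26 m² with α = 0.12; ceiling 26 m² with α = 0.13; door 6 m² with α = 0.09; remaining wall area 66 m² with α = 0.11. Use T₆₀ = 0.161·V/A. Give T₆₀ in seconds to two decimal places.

Summing Sᵢαᵢ: 26·0.12 + 26·0.13 + 6·0.09 + 66·0.11 = 14.30 m².
T₆₀ = 0.161·V/A = 0.161·90/14.30 = 1.013 s.

1.01 s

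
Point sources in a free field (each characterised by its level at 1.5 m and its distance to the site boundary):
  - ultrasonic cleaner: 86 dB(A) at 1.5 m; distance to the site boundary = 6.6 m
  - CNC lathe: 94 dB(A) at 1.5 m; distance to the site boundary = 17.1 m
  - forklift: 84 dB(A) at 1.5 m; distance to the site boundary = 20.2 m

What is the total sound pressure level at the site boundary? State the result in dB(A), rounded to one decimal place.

76.2 dB(A)

Propagate each source to the receiver with L = L_ref − 20·log₁₀(r/r_ref), then add intensities.
ultrasonic cleaner: 86 − 20·log₁₀(6.6/1.5) = 86 − 12.87 = 73.13 dB(A).
CNC lathe: 94 − 20·log₁₀(17.1/1.5) = 94 − 21.14 = 72.86 dB(A).
forklift: 84 − 20·log₁₀(20.2/1.5) = 84 − 22.59 = 61.41 dB(A).
Σ 10^(L/10) = 4.128e+07 → L_total = 10·log₁₀(4.128e+07) = 76.16 dB(A).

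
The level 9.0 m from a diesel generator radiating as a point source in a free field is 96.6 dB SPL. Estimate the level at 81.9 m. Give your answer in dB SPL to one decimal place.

Point-source attenuation: ΔL = 20·log₁₀(r₂/r₁) = 20·log₁₀(81.9/9.0) = 19.181 dB.
L₂ = 96.6 − 20·log₁₀(81.9/9.0) = 96.6 − 19.181 = 77.42 dB SPL.

77.4 dB SPL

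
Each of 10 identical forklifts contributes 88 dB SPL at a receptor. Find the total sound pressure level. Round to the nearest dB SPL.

98 dB SPL

L_total = L₁ + 10·log₁₀ N for N identical incoherent sources.
L_total = 88 + 10·log₁₀(10) = 88 + 10.000 = 98.00 dB SPL.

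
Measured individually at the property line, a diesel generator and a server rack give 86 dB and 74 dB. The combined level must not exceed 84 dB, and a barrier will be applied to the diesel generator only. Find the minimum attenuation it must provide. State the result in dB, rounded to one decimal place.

2.5 dB

Everything except the diesel generator sums to 10^(74/10) = 2.512e+07 in linear terms, 74.00 dB.
To meet 84 dB overall, the treated diesel generator may contribute at most 10^(84/10) − 2.512e+07 = 2.261e+08, i.e. 83.54 dB.
So the diesel generator must be reduced from 86 to 83.54 dB: IL = 2.46 dB.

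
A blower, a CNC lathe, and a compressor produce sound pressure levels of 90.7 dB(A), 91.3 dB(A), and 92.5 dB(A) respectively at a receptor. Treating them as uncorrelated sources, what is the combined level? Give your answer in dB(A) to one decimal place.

96.3 dB(A)

Incoherent sources combine by intensity addition: L_total = 10·log₁₀(Σ 10^(L_i/10)).
Σ 10^(L/10) = 10^(90.7/10) + 10^(91.3/10) + 10^(92.5/10) = 4.302e+09.
L_total = 10·log₁₀(4.302e+09) = 96.34 dB(A).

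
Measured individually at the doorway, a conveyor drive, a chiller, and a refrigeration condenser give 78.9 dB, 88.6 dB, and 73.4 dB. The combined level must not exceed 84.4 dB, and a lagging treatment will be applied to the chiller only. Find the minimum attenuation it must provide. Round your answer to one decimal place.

The untreated sources together contribute 10^(78.9/10) + 10^(73.4/10) = 9.950e+07, i.e. 79.98 dB.
To meet 84.4 dB overall, the treated chiller may contribute at most 10^(84.4/10) − 9.950e+07 = 1.759e+08, i.e. 82.45 dB.
Required insertion loss = 88.6 − 82.45 = 6.15 dB.

6.1 dB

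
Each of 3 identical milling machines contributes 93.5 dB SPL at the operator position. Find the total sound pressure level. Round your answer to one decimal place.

98.3 dB SPL

L_total = L₁ + 10·log₁₀ N for N identical incoherent sources.
L_total = 93.5 + 10·log₁₀(3) = 93.5 + 4.771 = 98.27 dB SPL.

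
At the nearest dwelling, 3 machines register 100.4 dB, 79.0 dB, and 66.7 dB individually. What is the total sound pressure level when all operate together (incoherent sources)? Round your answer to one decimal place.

For uncorrelated sources the intensities add, so convert each level to linear form, sum, and take 10·log₁₀ of the total.
Σ 10^(L/10) = 10^(100.4/10) + 10^(79.0/10) + 10^(66.7/10) = 1.105e+10.
L_total = 10·log₁₀(1.105e+10) = 100.43 dB.

100.4 dB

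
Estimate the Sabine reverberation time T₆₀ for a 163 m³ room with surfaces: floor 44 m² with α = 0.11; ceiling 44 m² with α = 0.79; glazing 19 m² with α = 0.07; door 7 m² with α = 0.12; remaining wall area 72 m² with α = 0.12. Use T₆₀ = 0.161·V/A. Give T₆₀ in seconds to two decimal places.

0.52 s

Summing Sᵢαᵢ: 44·0.11 + 44·0.79 + 19·0.07 + 7·0.12 + 72·0.12 = 50.41 m².
T₆₀ = 0.161·V/A = 0.161·163/50.41 = 0.521 s.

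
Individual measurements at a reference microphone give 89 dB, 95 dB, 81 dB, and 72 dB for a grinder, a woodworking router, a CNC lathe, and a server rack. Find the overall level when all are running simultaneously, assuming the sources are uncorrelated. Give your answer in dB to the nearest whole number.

For uncorrelated sources the intensities add, so convert each level to linear form, sum, and take 10·log₁₀ of the total.
Σ 10^(L/10) = 10^(89/10) + 10^(95/10) + 10^(81/10) + 10^(72/10) = 4.098e+09.
L_total = 10·log₁₀(4.098e+09) = 96.13 dB.

96 dB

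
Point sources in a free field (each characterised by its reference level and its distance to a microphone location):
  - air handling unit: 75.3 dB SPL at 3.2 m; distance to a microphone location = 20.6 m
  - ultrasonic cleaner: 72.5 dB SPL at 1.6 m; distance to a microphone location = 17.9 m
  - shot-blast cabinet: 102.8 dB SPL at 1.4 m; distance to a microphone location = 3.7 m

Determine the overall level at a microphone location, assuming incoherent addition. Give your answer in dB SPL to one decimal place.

94.4 dB SPL

Apply inverse-square spreading to bring every level to the receiver, then sum 10^(L/10).
air handling unit: 75.3 − 20·log₁₀(20.6/3.2) = 75.3 − 16.17 = 59.13 dB SPL.
ultrasonic cleaner: 72.5 − 20·log₁₀(17.9/1.6) = 72.5 − 20.97 = 51.53 dB SPL.
shot-blast cabinet: 102.8 − 20·log₁₀(3.7/1.4) = 102.8 − 8.44 = 94.36 dB SPL.
Σ 10^(L/10) = 2.729e+09 → L_total = 10·log₁₀(2.729e+09) = 94.36 dB SPL.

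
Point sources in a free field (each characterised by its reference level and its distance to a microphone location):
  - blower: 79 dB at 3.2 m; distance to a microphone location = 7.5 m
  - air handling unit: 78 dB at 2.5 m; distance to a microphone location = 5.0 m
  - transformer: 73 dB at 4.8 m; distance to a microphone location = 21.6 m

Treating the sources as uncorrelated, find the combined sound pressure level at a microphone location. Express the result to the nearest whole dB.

75 dB

Propagate each source to the receiver with L = L_ref − 20·log₁₀(r/r_ref), then add intensities.
blower: 79 − 20·log₁₀(7.5/3.2) = 79 − 7.40 = 71.60 dB.
air handling unit: 78 − 20·log₁₀(5.0/2.5) = 78 − 6.02 = 71.98 dB.
transformer: 73 − 20·log₁₀(21.6/4.8) = 73 − 13.06 = 59.94 dB.
Σ 10^(L/10) = 3.122e+07 → L_total = 10·log₁₀(3.122e+07) = 74.94 dB.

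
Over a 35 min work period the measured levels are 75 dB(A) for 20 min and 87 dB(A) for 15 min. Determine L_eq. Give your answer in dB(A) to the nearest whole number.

L_eq = 10·log₁₀[(1/T)·Σ tᵢ·10^(Lᵢ/10)] with T = 35 min.
Σ tᵢ·10^(Lᵢ/10) = 20·10^(75/10) + 15·10^(87/10) = 8.150e+09.
L_eq = 10·log₁₀(8.150e+09/35) = 83.67 dB(A).

84 dB(A)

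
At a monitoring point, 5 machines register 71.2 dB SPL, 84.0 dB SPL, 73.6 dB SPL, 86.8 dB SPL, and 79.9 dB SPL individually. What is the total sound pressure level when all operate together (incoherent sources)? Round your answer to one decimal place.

For uncorrelated sources the intensities add, so convert each level to linear form, sum, and take 10·log₁₀ of the total.
Σ 10^(L/10) = 10^(71.2/10) + 10^(84.0/10) + 10^(73.6/10) + 10^(86.8/10) + 10^(79.9/10) = 8.636e+08.
L_total = 10·log₁₀(8.636e+08) = 89.36 dB SPL.

89.4 dB SPL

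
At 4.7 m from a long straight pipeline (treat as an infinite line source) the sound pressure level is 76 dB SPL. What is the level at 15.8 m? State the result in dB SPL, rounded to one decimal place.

Line-source attenuation: ΔL = 10·log₁₀(r₂/r₁) = 10·log₁₀(15.8/4.7) = 5.266 dB.
L₂ = 76 − 10·log₁₀(15.8/4.7) = 76 − 5.266 = 70.73 dB SPL.

70.7 dB SPL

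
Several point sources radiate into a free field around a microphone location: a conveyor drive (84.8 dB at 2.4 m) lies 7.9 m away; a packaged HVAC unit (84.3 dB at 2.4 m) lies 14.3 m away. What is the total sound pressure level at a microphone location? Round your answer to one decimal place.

75.5 dB

Apply inverse-square spreading to bring every level to the receiver, then sum 10^(L/10).
conveyor drive: 84.8 − 20·log₁₀(7.9/2.4) = 84.8 − 10.35 = 74.45 dB.
packaged HVAC unit: 84.3 − 20·log₁₀(14.3/2.4) = 84.3 − 15.50 = 68.80 dB.
Σ 10^(L/10) = 3.545e+07 → L_total = 10·log₁₀(3.545e+07) = 75.50 dB.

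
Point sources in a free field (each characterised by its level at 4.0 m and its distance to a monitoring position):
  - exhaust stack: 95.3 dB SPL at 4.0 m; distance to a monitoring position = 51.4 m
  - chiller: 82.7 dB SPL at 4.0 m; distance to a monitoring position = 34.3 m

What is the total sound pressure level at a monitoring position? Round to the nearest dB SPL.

74 dB SPL

Propagate each source to the receiver with L = L_ref − 20·log₁₀(r/r_ref), then add intensities.
exhaust stack: 95.3 − 20·log₁₀(51.4/4.0) = 95.3 − 22.18 = 73.12 dB SPL.
chiller: 82.7 − 20·log₁₀(34.3/4.0) = 82.7 − 18.66 = 64.04 dB SPL.
Σ 10^(L/10) = 2.305e+07 → L_total = 10·log₁₀(2.305e+07) = 73.63 dB SPL.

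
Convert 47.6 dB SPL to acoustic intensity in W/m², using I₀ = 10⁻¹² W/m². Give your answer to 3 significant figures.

I/I₀ = 10^(47.6/10) = 5.754e+04, so I = 5.754e+04 × 10⁻¹² W/m².

5.75e-08 W/m²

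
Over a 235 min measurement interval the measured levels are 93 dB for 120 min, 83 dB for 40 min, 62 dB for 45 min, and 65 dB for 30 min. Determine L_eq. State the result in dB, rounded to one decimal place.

Weight each interval's intensity by its duration and average over T = 235 min:
Σ tᵢ·10^(Lᵢ/10) = 120·10^(93/10) + 40·10^(83/10) + 45·10^(62/10) + 30·10^(65/10) = 2.476e+11.
L_eq = 10·log₁₀(2.476e+11/235) = 90.23 dB.

90.2 dB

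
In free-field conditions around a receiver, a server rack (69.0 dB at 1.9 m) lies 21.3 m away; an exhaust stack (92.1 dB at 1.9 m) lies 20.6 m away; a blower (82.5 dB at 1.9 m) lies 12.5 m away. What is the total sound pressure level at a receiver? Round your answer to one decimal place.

72.5 dB

Propagate each source to the receiver with L = L_ref − 20·log₁₀(r/r_ref), then add intensities.
server rack: 69.0 − 20·log₁₀(21.3/1.9) = 69.0 − 20.99 = 48.01 dB.
exhaust stack: 92.1 − 20·log₁₀(20.6/1.9) = 92.1 − 20.70 = 71.40 dB.
blower: 82.5 − 20·log₁₀(12.5/1.9) = 82.5 − 16.36 = 66.14 dB.
Σ 10^(L/10) = 1.797e+07 → L_total = 10·log₁₀(1.797e+07) = 72.55 dB.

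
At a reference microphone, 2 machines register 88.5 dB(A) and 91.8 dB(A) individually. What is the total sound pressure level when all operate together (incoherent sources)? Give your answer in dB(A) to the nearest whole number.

93 dB(A)

Incoherent sources combine by intensity addition: L_total = 10·log₁₀(Σ 10^(L_i/10)).
Σ 10^(L/10) = 10^(88.5/10) + 10^(91.8/10) = 2.222e+09.
L_total = 10·log₁₀(2.222e+09) = 93.47 dB(A).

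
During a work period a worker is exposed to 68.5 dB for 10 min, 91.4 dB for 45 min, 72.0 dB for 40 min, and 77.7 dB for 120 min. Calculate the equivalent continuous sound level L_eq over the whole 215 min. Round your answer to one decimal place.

85.1 dB

L_eq = 10·log₁₀[(1/T)·Σ tᵢ·10^(Lᵢ/10)] with T = 215 min.
Σ tᵢ·10^(Lᵢ/10) = 10·10^(68.5/10) + 45·10^(91.4/10) + 40·10^(72.0/10) + 120·10^(77.7/10) = 6.989e+10.
L_eq = 10·log₁₀(6.989e+10/215) = 85.12 dB.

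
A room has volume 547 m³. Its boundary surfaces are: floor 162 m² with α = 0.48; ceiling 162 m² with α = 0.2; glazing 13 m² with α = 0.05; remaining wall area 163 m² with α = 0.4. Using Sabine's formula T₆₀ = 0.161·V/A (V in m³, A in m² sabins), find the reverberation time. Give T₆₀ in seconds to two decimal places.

Total absorption A = 162·0.48 + 162·0.2 + 13·0.05 + 163·0.4 = 176.01 m² sabins.
T₆₀ = 0.161 × 547 / 176.01 = 0.500 s.

0.50 s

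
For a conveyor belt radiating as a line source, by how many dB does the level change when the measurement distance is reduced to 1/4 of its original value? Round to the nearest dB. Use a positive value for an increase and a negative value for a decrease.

Line-source spreading: ΔL = −10·log₁₀(r₂/r₁).
ΔL = −10·log₁₀(0.25) = +6.02 dB.

+6 dB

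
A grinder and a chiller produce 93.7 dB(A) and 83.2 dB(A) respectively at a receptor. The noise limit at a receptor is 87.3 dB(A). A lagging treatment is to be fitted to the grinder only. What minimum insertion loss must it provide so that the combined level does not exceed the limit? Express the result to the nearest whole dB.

Fixed contribution from the other source: Σ 10^(L/10) = 10^(83.2/10) = 2.089e+08 (83.20 dB(A)).
To meet 87.3 dB(A) overall, the treated grinder may contribute at most 10^(87.3/10) − 2.089e+08 = 3.281e+08, i.e. 85.16 dB(A).
So the grinder must be reduced from 93.7 to 85.16 dB(A): IL = 8.54 dB.

9 dB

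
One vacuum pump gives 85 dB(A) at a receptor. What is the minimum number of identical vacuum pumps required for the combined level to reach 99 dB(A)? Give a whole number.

N identical sources give L₁ + 10·log₁₀ N, so require 10·log₁₀ N ≥ 99 − 85 = 14.0 dB.
N ≥ 10^(14.0/10) = 25.119, so N = 26.

26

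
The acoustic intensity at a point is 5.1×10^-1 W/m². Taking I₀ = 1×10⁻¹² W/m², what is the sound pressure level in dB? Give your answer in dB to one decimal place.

Dividing by I₀ shifts the exponent by 12: I/I₀ = 5.1×10^11.
L = 10·(0.7076 + 11) = 117.08 dB.

117.1 dB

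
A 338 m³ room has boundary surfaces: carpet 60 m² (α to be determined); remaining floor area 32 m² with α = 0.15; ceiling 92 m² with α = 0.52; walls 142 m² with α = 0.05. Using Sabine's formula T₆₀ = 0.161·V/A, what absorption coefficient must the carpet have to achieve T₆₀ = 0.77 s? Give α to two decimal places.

0.18

A = 0.161·V/T₆₀ = 0.161·338/0.77 = 70.67 m² sabins.
Absorption from the other surfaces = 32·0.15 + 92·0.52 + 142·0.05 = 59.74 m², so the carpet must supply 10.93 m² over 60 m².
α = 10.93/60 = 0.182.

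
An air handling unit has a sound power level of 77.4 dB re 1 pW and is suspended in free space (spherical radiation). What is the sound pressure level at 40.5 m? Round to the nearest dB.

34 dB

L_p = L_w − 10·log₁₀(4π·r²) with r = 40.5 m.
4π·r² = 2.061e+04 m², 10·log₁₀ of that is 43.141 dB.
L_p = 77.4 − 43.141 = 34.26 dB.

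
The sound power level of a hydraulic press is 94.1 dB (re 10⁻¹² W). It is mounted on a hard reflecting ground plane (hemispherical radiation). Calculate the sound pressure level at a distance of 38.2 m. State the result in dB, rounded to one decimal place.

54.5 dB

The power spreads over a hemisphere of area 2π·r², so L_p = L_w − 10·log₁₀(2π·r²).
2π·r² = 9169 m², 10·log₁₀ of that is 39.623 dB.
L_p = 94.1 − 39.623 = 54.48 dB.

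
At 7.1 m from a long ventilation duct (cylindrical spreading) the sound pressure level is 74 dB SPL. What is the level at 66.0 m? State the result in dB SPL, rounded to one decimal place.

For a line source, L₂ = L₁ − 10·log₁₀(r₂/r₁).
L₂ = 74 − 10·log₁₀(66.0/7.1) = 74 − 9.683 = 64.32 dB SPL.

64.3 dB SPL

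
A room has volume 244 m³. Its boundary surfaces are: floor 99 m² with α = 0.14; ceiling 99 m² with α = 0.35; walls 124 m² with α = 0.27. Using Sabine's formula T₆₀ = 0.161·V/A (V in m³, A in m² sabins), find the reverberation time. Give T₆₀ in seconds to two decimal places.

Summing Sᵢαᵢ: 99·0.14 + 99·0.35 + 124·0.27 = 81.99 m².
T₆₀ = 0.161·V/A = 0.161·244/81.99 = 0.479 s.

0.48 s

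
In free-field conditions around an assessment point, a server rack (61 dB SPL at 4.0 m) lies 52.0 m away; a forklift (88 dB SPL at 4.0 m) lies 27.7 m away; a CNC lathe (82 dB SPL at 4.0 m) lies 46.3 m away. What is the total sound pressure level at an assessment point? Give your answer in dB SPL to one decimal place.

71.6 dB SPL

Propagate each source to the receiver with L = L_ref − 20·log₁₀(r/r_ref), then add intensities.
server rack: 61 − 20·log₁₀(52.0/4.0) = 61 − 22.28 = 38.72 dB SPL.
forklift: 88 − 20·log₁₀(27.7/4.0) = 88 − 16.81 = 71.19 dB SPL.
CNC lathe: 82 − 20·log₁₀(46.3/4.0) = 82 − 21.27 = 60.73 dB SPL.
Σ 10^(L/10) = 1.435e+07 → L_total = 10·log₁₀(1.435e+07) = 71.57 dB SPL.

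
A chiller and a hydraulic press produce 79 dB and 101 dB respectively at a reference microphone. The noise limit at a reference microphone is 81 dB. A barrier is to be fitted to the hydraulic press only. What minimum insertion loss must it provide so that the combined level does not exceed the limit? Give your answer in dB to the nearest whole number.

The untreated sources together contribute 10^(79/10) = 7.943e+07, i.e. 79.00 dB.
The limit corresponds to 10^(81/10) = 1.259e+08; subtracting the fixed part leaves 4.646e+07 for the hydraulic press, i.e. 76.67 dB.
Required insertion loss = 101 − 76.67 = 24.33 dB.

24 dB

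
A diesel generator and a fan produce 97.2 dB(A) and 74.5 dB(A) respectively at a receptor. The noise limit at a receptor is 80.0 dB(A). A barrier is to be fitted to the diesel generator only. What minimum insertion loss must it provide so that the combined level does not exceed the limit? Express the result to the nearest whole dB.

19 dB

Everything except the diesel generator sums to 10^(74.5/10) = 2.818e+07 in linear terms, 74.50 dB(A).
To meet 80.0 dB(A) overall, the treated diesel generator may contribute at most 10^(80.0/10) − 2.818e+07 = 7.182e+07, i.e. 78.56 dB(A).
So the diesel generator must be reduced from 97.2 to 78.56 dB(A): IL = 18.64 dB.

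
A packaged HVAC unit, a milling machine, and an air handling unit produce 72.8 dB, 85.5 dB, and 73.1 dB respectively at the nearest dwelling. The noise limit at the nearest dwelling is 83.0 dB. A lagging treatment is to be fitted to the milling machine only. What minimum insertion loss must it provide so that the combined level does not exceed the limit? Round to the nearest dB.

Everything except the milling machine sums to 10^(72.8/10) + 10^(73.1/10) = 3.947e+07 in linear terms, 75.96 dB.
The limit corresponds to 10^(83.0/10) = 1.995e+08; subtracting the fixed part leaves 1.601e+08 for the milling machine, i.e. 82.04 dB.
So the milling machine must be reduced from 85.5 to 82.04 dB: IL = 3.46 dB.

3 dB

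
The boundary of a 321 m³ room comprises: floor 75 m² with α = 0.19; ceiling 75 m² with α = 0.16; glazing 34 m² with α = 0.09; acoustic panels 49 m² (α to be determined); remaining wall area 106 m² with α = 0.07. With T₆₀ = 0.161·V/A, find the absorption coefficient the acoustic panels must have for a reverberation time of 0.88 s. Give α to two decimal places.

A = 0.161·V/T₆₀ = 0.161·321/0.88 = 58.73 m² sabins.
Absorption from the other surfaces = 75·0.19 + 75·0.16 + 34·0.09 + 106·0.07 = 36.73 m², so the acoustic panels must supply 22.00 m² over 49 m².
α = 22.00/49 = 0.449.

0.45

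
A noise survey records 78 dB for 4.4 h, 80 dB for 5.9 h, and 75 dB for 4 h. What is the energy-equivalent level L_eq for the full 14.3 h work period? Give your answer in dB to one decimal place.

78.4 dB

L_eq = 10·log₁₀[(1/T)·Σ tᵢ·10^(Lᵢ/10)] with T = 14.3 h.
Σ tᵢ·10^(Lᵢ/10) = 4.4·10^(78/10) + 5.9·10^(80/10) + 4·10^(75/10) = 9.941e+08.
L_eq = 10·log₁₀(9.941e+08/14.3) = 78.42 dB.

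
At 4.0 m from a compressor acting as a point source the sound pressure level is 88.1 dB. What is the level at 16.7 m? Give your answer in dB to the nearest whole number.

76 dB

For a point source, L₂ = L₁ − 20·log₁₀(r₂/r₁).
L₂ = 88.1 − 20·log₁₀(16.7/4.0) = 88.1 − 12.413 = 75.69 dB.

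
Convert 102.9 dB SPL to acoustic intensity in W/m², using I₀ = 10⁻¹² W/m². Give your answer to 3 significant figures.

0.0195 W/m²

I = I₀·10^(L/10) = 10⁻¹² × 10^(102.9/10) = 10^(-1.710).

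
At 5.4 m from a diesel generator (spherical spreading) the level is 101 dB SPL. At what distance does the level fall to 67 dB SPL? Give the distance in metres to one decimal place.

270.6 m

Point-source spreading drops the level by 20·log₁₀(r₂/r₁); inverting, r₂/r₁ = 10^(ΔL/20).
r₂ = 5.4·10^((101−67)/20) = 5.4·10^(34.0/20) = 270.64 m.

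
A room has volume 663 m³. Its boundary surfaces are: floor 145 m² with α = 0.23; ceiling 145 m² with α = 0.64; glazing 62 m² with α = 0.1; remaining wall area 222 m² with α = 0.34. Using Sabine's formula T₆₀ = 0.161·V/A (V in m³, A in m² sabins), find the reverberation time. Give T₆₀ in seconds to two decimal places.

0.51 s

A = Σ Sᵢαᵢ = 145·0.23 + 145·0.64 + 62·0.1 + 222·0.34 = 207.83 m².
T₆₀ = 0.161·V/A = 0.161·663/207.83 = 0.514 s.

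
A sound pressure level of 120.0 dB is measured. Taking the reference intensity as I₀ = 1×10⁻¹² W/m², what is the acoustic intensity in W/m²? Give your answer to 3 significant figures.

1.00 W/m²

I/I₀ = 10^(120.0/10) = 1e+12, so I = 1e+12 × 10⁻¹² W/m².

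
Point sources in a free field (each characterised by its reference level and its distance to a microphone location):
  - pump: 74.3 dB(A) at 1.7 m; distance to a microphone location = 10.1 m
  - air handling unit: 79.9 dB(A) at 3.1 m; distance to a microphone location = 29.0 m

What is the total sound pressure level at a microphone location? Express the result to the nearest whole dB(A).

Apply inverse-square spreading to bring every level to the receiver, then sum 10^(L/10).
pump: 74.3 − 20·log₁₀(10.1/1.7) = 74.3 − 15.48 = 58.82 dB(A).
air handling unit: 79.9 − 20·log₁₀(29.0/3.1) = 79.9 − 19.42 = 60.48 dB(A).
Σ 10^(L/10) = 1.879e+06 → L_total = 10·log₁₀(1.879e+06) = 62.74 dB(A).

63 dB(A)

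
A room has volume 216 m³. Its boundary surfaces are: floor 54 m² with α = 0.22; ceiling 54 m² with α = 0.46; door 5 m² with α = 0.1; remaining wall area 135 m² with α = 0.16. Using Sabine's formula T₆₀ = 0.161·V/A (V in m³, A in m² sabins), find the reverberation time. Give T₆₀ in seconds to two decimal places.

A = Σ Sᵢαᵢ = 54·0.22 + 54·0.46 + 5·0.1 + 135·0.16 = 58.82 m².
T₆₀ = 0.161·V/A = 0.161·216/58.82 = 0.591 s.

0.59 s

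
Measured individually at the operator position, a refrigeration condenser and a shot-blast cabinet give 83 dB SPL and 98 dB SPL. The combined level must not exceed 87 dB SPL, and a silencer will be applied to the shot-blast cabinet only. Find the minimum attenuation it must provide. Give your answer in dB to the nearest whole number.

13 dB

Everything except the shot-blast cabinet sums to 10^(83/10) = 1.995e+08 in linear terms, 83.00 dB SPL.
To meet 87 dB SPL overall, the treated shot-blast cabinet may contribute at most 10^(87/10) − 1.995e+08 = 3.017e+08, i.e. 84.80 dB SPL.
So the shot-blast cabinet must be reduced from 98 to 84.80 dB SPL: IL = 13.20 dB.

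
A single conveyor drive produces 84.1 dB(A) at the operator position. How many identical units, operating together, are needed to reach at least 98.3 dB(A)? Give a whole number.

Need L₁ + 10·log₁₀ N ≥ 98.3, i.e. log₁₀ N ≥ 1.42.
N ≥ 10^(14.2/10) = 26.303, so N = 27.

27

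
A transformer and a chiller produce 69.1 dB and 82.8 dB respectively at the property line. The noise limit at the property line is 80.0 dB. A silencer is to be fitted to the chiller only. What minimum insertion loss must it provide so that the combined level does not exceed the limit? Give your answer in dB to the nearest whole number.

3 dB

Fixed contribution from the other source: Σ 10^(L/10) = 10^(69.1/10) = 8.128e+06 (69.10 dB).
The limit corresponds to 10^(80.0/10) = 1.000e+08; subtracting the fixed part leaves 9.187e+07 for the chiller, i.e. 79.63 dB.
Required insertion loss = 82.8 − 79.63 = 3.17 dB.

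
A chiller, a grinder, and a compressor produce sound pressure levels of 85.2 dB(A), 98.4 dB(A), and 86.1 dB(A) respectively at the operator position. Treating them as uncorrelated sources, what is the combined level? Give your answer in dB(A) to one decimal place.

98.8 dB(A)

For uncorrelated sources the intensities add, so convert each level to linear form, sum, and take 10·log₁₀ of the total.
Σ 10^(L/10) = 10^(85.2/10) + 10^(98.4/10) + 10^(86.1/10) = 7.657e+09.
L_total = 10·log₁₀(7.657e+09) = 98.84 dB(A).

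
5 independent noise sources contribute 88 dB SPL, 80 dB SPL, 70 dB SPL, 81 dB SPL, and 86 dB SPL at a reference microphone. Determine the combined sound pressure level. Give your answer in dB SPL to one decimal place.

For uncorrelated sources the intensities add, so convert each level to linear form, sum, and take 10·log₁₀ of the total.
Σ 10^(L/10) = 10^(88/10) + 10^(80/10) + 10^(70/10) + 10^(81/10) + 10^(86/10) = 1.265e+09.
L_total = 10·log₁₀(1.265e+09) = 91.02 dB SPL.

91.0 dB SPL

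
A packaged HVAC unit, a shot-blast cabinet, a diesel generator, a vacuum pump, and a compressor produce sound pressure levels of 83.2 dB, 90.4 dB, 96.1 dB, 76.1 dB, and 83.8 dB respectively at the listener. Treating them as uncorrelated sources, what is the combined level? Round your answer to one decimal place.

97.5 dB

Incoherent sources combine by intensity addition: L_total = 10·log₁₀(Σ 10^(L_i/10)).
Σ 10^(L/10) = 10^(83.2/10) + 10^(90.4/10) + 10^(96.1/10) + 10^(76.1/10) + 10^(83.8/10) = 5.660e+09.
L_total = 10·log₁₀(5.660e+09) = 97.53 dB.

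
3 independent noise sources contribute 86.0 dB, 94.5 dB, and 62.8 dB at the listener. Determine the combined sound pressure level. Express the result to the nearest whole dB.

95 dB

Incoherent sources combine by intensity addition: L_total = 10·log₁₀(Σ 10^(L_i/10)).
Σ 10^(L/10) = 10^(86.0/10) + 10^(94.5/10) + 10^(62.8/10) = 3.218e+09.
L_total = 10·log₁₀(3.218e+09) = 95.08 dB.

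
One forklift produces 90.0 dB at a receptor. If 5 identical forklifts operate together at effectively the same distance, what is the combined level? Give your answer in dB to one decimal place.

97.0 dB

L_total = L₁ + 10·log₁₀ N for N identical incoherent sources.
L_total = 90.0 + 10·log₁₀(5) = 90.0 + 6.990 = 96.99 dB.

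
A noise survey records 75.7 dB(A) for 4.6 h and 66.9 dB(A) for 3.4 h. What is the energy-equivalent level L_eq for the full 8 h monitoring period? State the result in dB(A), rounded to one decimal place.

73.7 dB(A)

L_eq = 10·log₁₀[(1/T)·Σ tᵢ·10^(Lᵢ/10)] with T = 8 h.
Σ tᵢ·10^(Lᵢ/10) = 4.6·10^(75.7/10) + 3.4·10^(66.9/10) = 1.876e+08.
L_eq = 10·log₁₀(1.876e+08/8) = 73.70 dB(A).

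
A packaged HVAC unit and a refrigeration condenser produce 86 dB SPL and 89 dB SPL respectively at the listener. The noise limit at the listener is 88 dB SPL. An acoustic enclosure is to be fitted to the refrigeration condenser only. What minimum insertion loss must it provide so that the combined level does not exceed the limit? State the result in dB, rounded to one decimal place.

The untreated sources together contribute 10^(86/10) = 3.981e+08, i.e. 86.00 dB SPL.
To meet 88 dB SPL overall, the treated refrigeration condenser may contribute at most 10^(88/10) − 3.981e+08 = 2.329e+08, i.e. 83.67 dB SPL.
So the refrigeration condenser must be reduced from 89 to 83.67 dB SPL: IL = 5.33 dB.

5.3 dB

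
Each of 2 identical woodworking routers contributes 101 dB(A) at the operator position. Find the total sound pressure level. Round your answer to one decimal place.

With 2 equal, uncorrelated contributions the intensity is 2× that of one unit, giving a rise of 10·log₁₀ 2.
L_total = 101 + 10·log₁₀(2) = 101 + 3.010 = 104.01 dB(A).

104.0 dB(A)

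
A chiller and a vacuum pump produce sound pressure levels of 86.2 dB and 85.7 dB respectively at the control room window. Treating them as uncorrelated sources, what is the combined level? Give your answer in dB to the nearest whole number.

89 dB

Incoherent sources combine by intensity addition: L_total = 10·log₁₀(Σ 10^(L_i/10)).
Σ 10^(L/10) = 10^(86.2/10) + 10^(85.7/10) = 7.884e+08.
L_total = 10·log₁₀(7.884e+08) = 88.97 dB.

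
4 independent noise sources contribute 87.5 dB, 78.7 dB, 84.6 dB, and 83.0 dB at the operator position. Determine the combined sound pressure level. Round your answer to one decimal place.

90.5 dB

For uncorrelated sources the intensities add, so convert each level to linear form, sum, and take 10·log₁₀ of the total.
Σ 10^(L/10) = 10^(87.5/10) + 10^(78.7/10) + 10^(84.6/10) + 10^(83.0/10) = 1.124e+09.
L_total = 10·log₁₀(1.124e+09) = 90.51 dB.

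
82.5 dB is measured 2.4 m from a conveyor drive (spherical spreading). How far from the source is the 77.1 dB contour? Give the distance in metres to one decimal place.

4.5 m

The 5.4 dB drop corresponds to a distance ratio of 10^(5.4/20) for a point source.
r₂ = 2.4·10^((82.5−77.1)/20) = 2.4·10^(5.4/20) = 4.47 m.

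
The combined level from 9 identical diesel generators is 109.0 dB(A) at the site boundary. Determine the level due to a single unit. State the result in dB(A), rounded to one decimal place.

Dividing the total intensity by 9 lowers the level by 10·log₁₀ 9 = 9.542 dB: L₁ = 109.0 − 9.542.

99.5 dB(A)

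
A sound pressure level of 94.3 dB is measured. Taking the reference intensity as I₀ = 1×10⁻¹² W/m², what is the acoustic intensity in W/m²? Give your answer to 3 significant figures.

I = I₀·10^(L/10) = 10⁻¹² × 10^(94.3/10) = 10^(-2.570).

0.00269 W/m²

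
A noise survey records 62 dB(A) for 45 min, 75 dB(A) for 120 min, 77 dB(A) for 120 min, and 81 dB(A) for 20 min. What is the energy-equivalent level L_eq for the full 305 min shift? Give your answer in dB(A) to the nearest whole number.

76 dB(A)

L_eq = 10·log₁₀[(1/T)·Σ tᵢ·10^(Lᵢ/10)] with T = 305 min.
Σ tᵢ·10^(Lᵢ/10) = 45·10^(62/10) + 120·10^(75/10) + 120·10^(77/10) + 20·10^(81/10) = 1.240e+10.
L_eq = 10·log₁₀(1.240e+10/305) = 76.09 dB(A).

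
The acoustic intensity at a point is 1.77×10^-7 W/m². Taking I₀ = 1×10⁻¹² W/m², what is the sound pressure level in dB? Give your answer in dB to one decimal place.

52.5 dB

Dividing by I₀ shifts the exponent by 12: I/I₀ = 1.77×10^5.
L = 10·(0.2480 + 5) = 52.48 dB.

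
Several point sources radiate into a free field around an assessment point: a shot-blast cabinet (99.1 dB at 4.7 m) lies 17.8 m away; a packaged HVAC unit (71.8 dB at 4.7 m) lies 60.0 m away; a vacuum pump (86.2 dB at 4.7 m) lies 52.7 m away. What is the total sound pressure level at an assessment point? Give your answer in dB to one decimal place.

Propagate each source to the receiver with L = L_ref − 20·log₁₀(r/r_ref), then add intensities.
shot-blast cabinet: 99.1 − 20·log₁₀(17.8/4.7) = 99.1 − 11.57 = 87.53 dB.
packaged HVAC unit: 71.8 − 20·log₁₀(60.0/4.7) = 71.8 − 22.12 = 49.68 dB.
vacuum pump: 86.2 − 20·log₁₀(52.7/4.7) = 86.2 − 20.99 = 65.21 dB.
Σ 10^(L/10) = 5.701e+08 → L_total = 10·log₁₀(5.701e+08) = 87.56 dB.

87.6 dB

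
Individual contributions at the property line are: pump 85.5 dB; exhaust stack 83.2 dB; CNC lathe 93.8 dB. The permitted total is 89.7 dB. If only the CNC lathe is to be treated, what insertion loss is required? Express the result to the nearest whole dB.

8 dB

The untreated sources together contribute 10^(85.5/10) + 10^(83.2/10) = 5.637e+08, i.e. 87.51 dB.
To meet 89.7 dB overall, the treated CNC lathe may contribute at most 10^(89.7/10) − 5.637e+08 = 3.695e+08, i.e. 85.68 dB.
Required insertion loss = 93.8 − 85.68 = 8.12 dB.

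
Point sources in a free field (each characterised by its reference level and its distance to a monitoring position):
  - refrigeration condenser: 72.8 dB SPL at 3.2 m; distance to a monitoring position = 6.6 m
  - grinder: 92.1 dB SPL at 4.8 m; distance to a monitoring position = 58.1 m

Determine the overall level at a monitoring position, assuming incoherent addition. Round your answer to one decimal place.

First find each source's level at the receiver (point-source: −20·log₁₀(r/r_ref)), then combine on an intensity basis.
refrigeration condenser: 72.8 − 20·log₁₀(6.6/3.2) = 72.8 − 6.29 = 66.51 dB SPL.
grinder: 92.1 − 20·log₁₀(58.1/4.8) = 92.1 − 21.66 = 70.44 dB SPL.
Σ 10^(L/10) = 1.555e+07 → L_total = 10·log₁₀(1.555e+07) = 71.92 dB SPL.

71.9 dB SPL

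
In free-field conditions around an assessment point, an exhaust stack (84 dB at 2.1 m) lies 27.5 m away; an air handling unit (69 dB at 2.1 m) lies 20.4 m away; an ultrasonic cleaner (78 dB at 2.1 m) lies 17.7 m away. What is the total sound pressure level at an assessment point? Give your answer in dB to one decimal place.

63.9 dB

Apply inverse-square spreading to bring every level to the receiver, then sum 10^(L/10).
exhaust stack: 84 − 20·log₁₀(27.5/2.1) = 84 − 22.34 = 61.66 dB.
air handling unit: 69 − 20·log₁₀(20.4/2.1) = 69 − 19.75 = 49.25 dB.
ultrasonic cleaner: 78 − 20·log₁₀(17.7/2.1) = 78 − 18.52 = 59.48 dB.
Σ 10^(L/10) = 2.437e+06 → L_total = 10·log₁₀(2.437e+06) = 63.87 dB.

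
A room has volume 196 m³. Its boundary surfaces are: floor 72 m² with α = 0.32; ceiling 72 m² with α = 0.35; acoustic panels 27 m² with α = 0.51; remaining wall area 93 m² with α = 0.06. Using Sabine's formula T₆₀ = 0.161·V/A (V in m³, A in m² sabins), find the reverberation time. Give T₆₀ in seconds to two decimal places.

A = Σ Sᵢαᵢ = 72·0.32 + 72·0.35 + 27·0.51 + 93·0.06 = 67.59 m².
T₆₀ = 0.161 × 196 / 67.59 = 0.467 s.

0.47 s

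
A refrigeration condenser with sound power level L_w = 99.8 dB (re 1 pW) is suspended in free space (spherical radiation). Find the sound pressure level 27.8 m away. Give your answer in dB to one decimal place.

The power spreads over a sphere of area 4π·r², so L_p = L_w − 10·log₁₀(4π·r²).
4π·r² = 9712 m², 10·log₁₀ of that is 39.873 dB.
L_p = 99.8 − 39.873 = 59.93 dB.

59.9 dB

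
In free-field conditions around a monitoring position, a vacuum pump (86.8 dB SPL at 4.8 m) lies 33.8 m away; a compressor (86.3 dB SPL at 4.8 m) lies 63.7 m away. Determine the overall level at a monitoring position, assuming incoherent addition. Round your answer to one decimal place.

Apply inverse-square spreading to bring every level to the receiver, then sum 10^(L/10).
vacuum pump: 86.8 − 20·log₁₀(33.8/4.8) = 86.8 − 16.95 = 69.85 dB SPL.
compressor: 86.3 − 20·log₁₀(63.7/4.8) = 86.3 − 22.46 = 63.84 dB SPL.
Σ 10^(L/10) = 1.207e+07 → L_total = 10·log₁₀(1.207e+07) = 70.82 dB SPL.

70.8 dB SPL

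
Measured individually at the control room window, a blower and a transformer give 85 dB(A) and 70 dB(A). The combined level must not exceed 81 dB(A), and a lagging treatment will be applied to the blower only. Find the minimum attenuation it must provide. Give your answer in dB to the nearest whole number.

The untreated sources together contribute 10^(70/10) = 1.000e+07, i.e. 70.00 dB(A).
To meet 81 dB(A) overall, the treated blower may contribute at most 10^(81/10) − 1.000e+07 = 1.159e+08, i.e. 80.64 dB(A).
So the blower must be reduced from 85 to 80.64 dB(A): IL = 4.36 dB.

4 dB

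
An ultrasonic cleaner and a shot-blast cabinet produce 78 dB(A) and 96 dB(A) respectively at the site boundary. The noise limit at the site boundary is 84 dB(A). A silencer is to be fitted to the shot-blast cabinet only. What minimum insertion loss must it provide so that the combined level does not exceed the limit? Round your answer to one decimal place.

13.3 dB

The untreated sources together contribute 10^(78/10) = 6.310e+07, i.e. 78.00 dB(A).
The limit corresponds to 10^(84/10) = 2.512e+08; subtracting the fixed part leaves 1.881e+08 for the shot-blast cabinet, i.e. 82.74 dB(A).
So the shot-blast cabinet must be reduced from 96 to 82.74 dB(A): IL = 13.26 dB.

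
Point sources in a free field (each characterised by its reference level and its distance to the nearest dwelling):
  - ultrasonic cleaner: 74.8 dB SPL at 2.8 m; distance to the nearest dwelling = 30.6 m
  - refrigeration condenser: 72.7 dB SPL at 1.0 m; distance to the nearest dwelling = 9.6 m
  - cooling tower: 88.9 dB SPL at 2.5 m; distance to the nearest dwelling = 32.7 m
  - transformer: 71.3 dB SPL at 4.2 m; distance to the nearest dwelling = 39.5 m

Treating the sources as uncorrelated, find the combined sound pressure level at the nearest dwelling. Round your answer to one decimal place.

67.1 dB SPL

Propagate each source to the receiver with L = L_ref − 20·log₁₀(r/r_ref), then add intensities.
ultrasonic cleaner: 74.8 − 20·log₁₀(30.6/2.8) = 74.8 − 20.77 = 54.03 dB SPL.
refrigeration condenser: 72.7 − 20·log₁₀(9.6/1.0) = 72.7 − 19.65 = 53.05 dB SPL.
cooling tower: 88.9 − 20·log₁₀(32.7/2.5) = 88.9 − 22.33 = 66.57 dB SPL.
transformer: 71.3 − 20·log₁₀(39.5/4.2) = 71.3 − 19.47 = 51.83 dB SPL.
Σ 10^(L/10) = 5.145e+06 → L_total = 10·log₁₀(5.145e+06) = 67.11 dB SPL.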